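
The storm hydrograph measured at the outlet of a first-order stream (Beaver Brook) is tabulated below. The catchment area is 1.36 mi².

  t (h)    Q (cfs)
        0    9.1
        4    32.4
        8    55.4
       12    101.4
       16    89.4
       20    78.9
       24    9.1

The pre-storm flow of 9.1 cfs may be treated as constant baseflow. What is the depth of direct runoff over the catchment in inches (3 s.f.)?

Direct runoff: 0.0, 23.3, 46.3, 92.3, 80.3, 69.8, 0.0 cfs; ΣQ_DR = 312.0 cfs.
V = ΣQ_DR · Δt = 312.0 × 14400 s = 4.493 × 10^6 ft³.
Over A = 1.36 mi², depth = V / A = 1.42 in.

d ≈ 1.42 in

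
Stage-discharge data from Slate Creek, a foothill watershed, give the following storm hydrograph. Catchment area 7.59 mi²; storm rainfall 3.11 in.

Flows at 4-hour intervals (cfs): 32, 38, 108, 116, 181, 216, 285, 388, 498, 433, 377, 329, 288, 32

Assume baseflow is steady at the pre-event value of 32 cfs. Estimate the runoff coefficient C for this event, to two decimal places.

ΣQ_DR = 2873 cfs; V = ΣQ_DR·Δt = 4.137 × 10^7 ft³.
Runoff depth d = V / A = 2.346 in.
C = d / P = 2.346 / 3.11 = 0.75.

C ≈ 0.75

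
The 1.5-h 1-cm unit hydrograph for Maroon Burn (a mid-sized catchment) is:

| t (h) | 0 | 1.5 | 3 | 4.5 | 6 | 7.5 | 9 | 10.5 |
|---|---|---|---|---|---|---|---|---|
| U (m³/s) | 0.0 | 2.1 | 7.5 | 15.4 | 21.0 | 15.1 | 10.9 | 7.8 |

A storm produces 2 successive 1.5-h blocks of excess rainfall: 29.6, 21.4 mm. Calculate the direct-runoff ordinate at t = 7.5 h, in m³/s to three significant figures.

Q ≈ 89.6 m³/s

By discrete convolution, Q_j = Σ (P_i / 10 mm) · U_{j−i}.
At t = 7.5 h (j=5): Q = (29.6/10)·15.1 + (21.4/10)·21.0 = 89.6 m³/s.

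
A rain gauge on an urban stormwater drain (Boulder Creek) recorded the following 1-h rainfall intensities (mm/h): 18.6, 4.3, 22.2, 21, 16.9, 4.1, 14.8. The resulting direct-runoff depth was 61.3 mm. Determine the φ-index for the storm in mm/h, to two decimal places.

Only the 5 blocks with intensity above φ contribute runoff: 18.6, 22.2, 21, 16.9, 14.8 mm/h.
Σ(I−φ)·Δt = d  ⇒  (18.6+22.2+21+16.9+14.8 − 5φ)·1 = 61.3
φ = (93.50 − 61.3/1) / 5 = 6.44 mm/h.

φ ≈ 6.44 mm/h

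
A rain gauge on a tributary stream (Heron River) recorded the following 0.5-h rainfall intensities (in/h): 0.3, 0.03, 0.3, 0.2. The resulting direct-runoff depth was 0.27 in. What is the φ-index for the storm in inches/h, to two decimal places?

Only the 3 blocks with intensity above φ contribute runoff: 0.3, 0.3, 0.2 in/h.
Σ(I−φ)·Δt = d  ⇒  (0.3+0.3+0.2 − 3φ)·0.5 = 0.27
φ = (0.8000 − 0.27/0.5) / 3 = 0.09 in/h.

φ ≈ 0.09 in/h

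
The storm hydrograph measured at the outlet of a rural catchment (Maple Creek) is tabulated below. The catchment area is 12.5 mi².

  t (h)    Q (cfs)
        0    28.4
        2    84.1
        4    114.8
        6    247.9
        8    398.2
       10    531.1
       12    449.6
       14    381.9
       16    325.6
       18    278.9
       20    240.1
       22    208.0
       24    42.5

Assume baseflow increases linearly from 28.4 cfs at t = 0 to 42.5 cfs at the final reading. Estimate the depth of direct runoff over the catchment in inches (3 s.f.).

Direct runoff: 0.00, 54.52, 84.05, 215.97, 365.10, 496.82, 414.15, 345.27, 287.80, 239.93, 199.95, 166.68, 0.00 cfs; ΣQ_DR = 2870 cfs.
V = ΣQ_DR · Δt = 2870 × 7200 s = 2.067 × 10^7 ft³.
Over A = 12.5 mi², depth = V / A = 0.712 in.

d ≈ 0.712 in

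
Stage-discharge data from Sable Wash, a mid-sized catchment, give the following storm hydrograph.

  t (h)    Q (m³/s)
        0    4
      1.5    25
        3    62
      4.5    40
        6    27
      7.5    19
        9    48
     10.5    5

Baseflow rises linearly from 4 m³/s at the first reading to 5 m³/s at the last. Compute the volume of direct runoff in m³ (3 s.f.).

Direct-runoff ordinates (Q − Q_b): 0.00, 20.86, 57.71, 35.57, 22.43, 14.29, 43.14, 0.00 m³/s.
ΣQ_DR = 194.0 m³/s.
With Δt = 1.5 h = 5400 s, V = ΣQ_DR · Δt = 194.0 × 5400 = 1.05 × 10^6 m³.

V ≈ 1.05 × 10^6 m³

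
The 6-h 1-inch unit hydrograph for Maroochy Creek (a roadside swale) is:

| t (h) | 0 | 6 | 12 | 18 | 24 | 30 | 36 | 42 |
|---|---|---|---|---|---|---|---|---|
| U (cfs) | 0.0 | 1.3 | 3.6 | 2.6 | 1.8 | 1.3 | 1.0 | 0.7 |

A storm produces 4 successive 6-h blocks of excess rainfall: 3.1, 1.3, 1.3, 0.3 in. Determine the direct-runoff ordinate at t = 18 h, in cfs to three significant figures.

By discrete convolution, Q_j = Σ (P_i / 1 in) · U_{j−i}.
At t = 18 h (j=3): Q = (3.1/1)·2.6 + (1.3/1)·3.6 + (1.3/1)·1.3 + (0.3/1)·0.0 = 14.4 cfs.

Q ≈ 14.4 cfs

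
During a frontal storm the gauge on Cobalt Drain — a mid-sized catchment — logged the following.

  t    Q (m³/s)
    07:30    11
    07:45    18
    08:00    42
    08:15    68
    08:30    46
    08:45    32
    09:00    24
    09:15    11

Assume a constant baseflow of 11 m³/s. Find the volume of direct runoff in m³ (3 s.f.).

Direct-runoff ordinates (Q − Q_b): 0.0, 7.0, 31.0, 57.0, 35.0, 21.0, 13.0, 0.0 m³/s.
ΣQ_DR = 164.0 m³/s.
With Δt = 0.25 h = 900 s, V = ΣQ_DR · Δt = 164.0 × 900 = 1.48 × 10^5 m³.

V ≈ 1.48 × 10^5 m³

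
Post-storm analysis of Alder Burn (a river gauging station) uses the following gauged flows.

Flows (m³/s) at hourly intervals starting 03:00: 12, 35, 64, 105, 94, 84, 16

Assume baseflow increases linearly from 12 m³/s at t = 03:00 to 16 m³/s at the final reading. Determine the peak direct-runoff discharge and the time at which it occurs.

Subtracting baseflow gives direct-runoff ordinates: 0.00, 22.33, 50.67, 91.00, 79.33, 68.67, 0.00 m³/s.
The maximum is 91.00 m³/s, occurring at the reading for t = 06:00.

Q_p = 91.00 m³/s at t = 06:00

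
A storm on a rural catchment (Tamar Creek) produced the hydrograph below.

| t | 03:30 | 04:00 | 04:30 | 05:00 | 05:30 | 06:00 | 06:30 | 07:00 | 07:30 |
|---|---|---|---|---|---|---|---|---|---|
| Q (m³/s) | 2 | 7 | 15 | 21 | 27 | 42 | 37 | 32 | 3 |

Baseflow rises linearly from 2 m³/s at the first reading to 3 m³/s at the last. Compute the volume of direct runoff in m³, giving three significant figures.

V ≈ 2.94 × 10^5 m³

Direct-runoff ordinates (Q − Q_b): 0.00, 4.88, 12.75, 18.62, 24.50, 39.38, 34.25, 29.12, 0.00 m³/s.
ΣQ_DR = 163.5 m³/s.
With Δt = 0.5 h = 1800 s, V = ΣQ_DR · Δt = 163.5 × 1800 = 2.94 × 10^5 m³.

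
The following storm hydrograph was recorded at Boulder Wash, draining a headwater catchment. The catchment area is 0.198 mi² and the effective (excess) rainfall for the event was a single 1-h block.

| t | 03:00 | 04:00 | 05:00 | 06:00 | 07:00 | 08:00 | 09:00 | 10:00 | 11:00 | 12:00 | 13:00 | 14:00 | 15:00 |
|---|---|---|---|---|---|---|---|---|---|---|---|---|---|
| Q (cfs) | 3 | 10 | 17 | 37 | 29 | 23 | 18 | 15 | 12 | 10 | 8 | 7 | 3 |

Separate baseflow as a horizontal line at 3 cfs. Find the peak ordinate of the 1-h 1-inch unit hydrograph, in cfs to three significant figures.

U_p ≈ 28.4 cfs

Direct runoff: 0.0, 7.0, 14.0, 34.0, 26.0, 20.0, 15.0, 12.0, 9.0, 7.0, 5.0, 4.0, 0.0 cfs; ΣQ_DR = 153.0 cfs, peak = 34.0 cfs.
Runoff depth d = ΣQ_DR·Δt / A = 153.0 × 3600 / (0.198 mi²) = 1.197 in.
The 1-inch UH is the DRH scaled by (1 in)/d, so U_p = 34.0 × 1/1.197 = 28.4 cfs.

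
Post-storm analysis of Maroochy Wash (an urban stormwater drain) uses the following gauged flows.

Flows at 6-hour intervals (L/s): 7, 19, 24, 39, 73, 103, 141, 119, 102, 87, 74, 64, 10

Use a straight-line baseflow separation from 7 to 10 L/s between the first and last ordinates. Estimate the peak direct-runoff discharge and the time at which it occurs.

Subtracting baseflow gives direct-runoff ordinates: 0.00, 11.75, 16.50, 31.25, 65.00, 94.75, 132.50, 110.25, 93.00, 77.75, 64.50, 54.25, 0.00 L/s.
The maximum is 132.50 L/s, occurring at the reading for t = 36 h.

Q_p = 132.50 L/s at t = 36 h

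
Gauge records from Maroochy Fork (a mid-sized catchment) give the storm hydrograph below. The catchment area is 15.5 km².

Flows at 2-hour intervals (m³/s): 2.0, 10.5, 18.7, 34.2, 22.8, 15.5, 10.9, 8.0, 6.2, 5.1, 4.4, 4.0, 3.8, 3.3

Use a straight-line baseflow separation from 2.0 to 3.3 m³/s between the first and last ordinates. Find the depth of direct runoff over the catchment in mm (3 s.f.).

Direct runoff: 0.00, 8.40, 16.50, 31.90, 20.40, 13.00, 8.30, 5.30, 3.40, 2.20, 1.40, 0.90, 0.60, 0.00 m³/s; ΣQ_DR = 112.3 m³/s.
V = ΣQ_DR · Δt = 112.3 × 7200 s = 8.086 × 10^5 m³.
Over A = 15.5 km², depth = V / A = 52.2 mm.

d ≈ 52.2 mm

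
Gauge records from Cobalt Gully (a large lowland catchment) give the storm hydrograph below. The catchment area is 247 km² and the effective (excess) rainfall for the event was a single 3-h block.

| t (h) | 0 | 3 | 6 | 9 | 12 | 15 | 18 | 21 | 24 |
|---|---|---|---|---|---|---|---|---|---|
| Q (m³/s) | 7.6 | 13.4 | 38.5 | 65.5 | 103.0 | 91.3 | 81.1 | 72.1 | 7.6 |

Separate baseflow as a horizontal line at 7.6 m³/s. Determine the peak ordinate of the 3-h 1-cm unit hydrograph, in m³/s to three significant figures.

Direct runoff: 0.0, 5.8, 30.9, 57.9, 95.4, 83.7, 73.5, 64.5, 0.0 m³/s; ΣQ_DR = 411.7 m³/s, peak = 95.4 m³/s.
Runoff depth d = ΣQ_DR·Δt / A = 411.7 × 10800 / (247 km²) = 18.00 mm.
The 1-cm UH is the DRH scaled by (10 mm)/d, so U_p = 95.4 × 10/18.00 = 53.0 m³/s.

U_p ≈ 53.0 m³/s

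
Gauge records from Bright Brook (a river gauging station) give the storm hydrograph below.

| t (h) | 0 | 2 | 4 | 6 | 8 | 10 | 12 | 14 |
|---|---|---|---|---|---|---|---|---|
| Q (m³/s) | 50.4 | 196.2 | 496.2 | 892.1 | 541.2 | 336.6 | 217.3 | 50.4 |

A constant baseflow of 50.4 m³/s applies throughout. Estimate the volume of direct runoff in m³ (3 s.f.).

Direct-runoff ordinates (Q − Q_b): 0.0, 145.8, 445.8, 841.7, 490.8, 286.2, 166.9, 0.0 m³/s.
ΣQ_DR = 2377 m³/s.
With Δt = 2 h = 7200 s, V = ΣQ_DR · Δt = 2377 × 7200 = 1.71 × 10^7 m³.

V ≈ 1.71 × 10^7 m³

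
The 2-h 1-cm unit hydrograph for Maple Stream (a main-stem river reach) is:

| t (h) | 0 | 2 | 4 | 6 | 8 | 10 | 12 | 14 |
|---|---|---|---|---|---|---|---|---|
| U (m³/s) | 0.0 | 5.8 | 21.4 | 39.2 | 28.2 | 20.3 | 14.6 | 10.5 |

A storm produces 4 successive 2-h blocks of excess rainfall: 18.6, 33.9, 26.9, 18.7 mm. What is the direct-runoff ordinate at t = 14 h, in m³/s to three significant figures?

Q ≈ 176 m³/s

By discrete convolution, Q_j = Σ (P_i / 10 mm) · U_{j−i}.
At t = 14 h (j=7): Q = (18.6/10)·10.5 + (33.9/10)·14.6 + (26.9/10)·20.3 + (18.7/10)·28.2 = 176 m³/s.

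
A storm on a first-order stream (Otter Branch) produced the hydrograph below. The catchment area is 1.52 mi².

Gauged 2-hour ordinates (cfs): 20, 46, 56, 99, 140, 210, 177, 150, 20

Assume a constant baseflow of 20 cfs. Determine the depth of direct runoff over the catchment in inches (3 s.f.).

Direct runoff: 0.0, 26.0, 36.0, 79.0, 120.0, 190.0, 157.0, 130.0, 0.0 cfs; ΣQ_DR = 738.0 cfs.
V = ΣQ_DR · Δt = 738.0 × 7200 s = 5.314 × 10^6 ft³.
Over A = 1.52 mi², depth = V / A = 1.50 in.

d ≈ 1.50 in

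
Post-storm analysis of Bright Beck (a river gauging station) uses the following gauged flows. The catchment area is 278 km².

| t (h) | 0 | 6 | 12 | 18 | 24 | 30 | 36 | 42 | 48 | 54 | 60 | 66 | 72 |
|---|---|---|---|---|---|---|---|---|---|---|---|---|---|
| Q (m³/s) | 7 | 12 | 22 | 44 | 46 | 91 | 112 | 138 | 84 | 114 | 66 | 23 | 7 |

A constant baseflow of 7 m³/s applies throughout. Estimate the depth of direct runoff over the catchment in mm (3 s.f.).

Direct runoff: 0.0, 5.0, 15.0, 37.0, 39.0, 84.0, 105.0, 131.0, 77.0, 107.0, 59.0, 16.0, 0.0 m³/s; ΣQ_DR = 675.0 m³/s.
V = ΣQ_DR · Δt = 675.0 × 21600 s = 1.458 × 10^7 m³.
Over A = 278 km², depth = V / A = 52.4 mm.

d ≈ 52.4 mm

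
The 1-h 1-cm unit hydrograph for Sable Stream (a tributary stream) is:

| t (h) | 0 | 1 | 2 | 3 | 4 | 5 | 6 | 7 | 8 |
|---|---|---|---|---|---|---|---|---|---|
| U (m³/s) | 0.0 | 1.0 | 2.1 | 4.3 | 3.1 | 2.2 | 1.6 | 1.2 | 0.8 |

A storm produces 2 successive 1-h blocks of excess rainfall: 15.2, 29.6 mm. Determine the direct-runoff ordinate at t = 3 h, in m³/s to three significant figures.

By discrete convolution, Q_j = Σ (P_i / 10 mm) · U_{j−i}.
At t = 3 h (j=3): Q = (15.2/10)·4.3 + (29.6/10)·2.1 = 12.8 m³/s.

Q ≈ 12.8 m³/s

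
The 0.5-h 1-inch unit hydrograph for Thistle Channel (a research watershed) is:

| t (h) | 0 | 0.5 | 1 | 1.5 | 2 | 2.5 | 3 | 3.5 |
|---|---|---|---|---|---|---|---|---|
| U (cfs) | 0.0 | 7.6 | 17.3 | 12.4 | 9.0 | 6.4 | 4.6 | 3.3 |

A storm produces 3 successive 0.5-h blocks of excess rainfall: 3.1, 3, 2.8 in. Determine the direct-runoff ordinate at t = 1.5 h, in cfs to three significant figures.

Q ≈ 112 cfs

By discrete convolution, Q_j = Σ (P_i / 1 in) · U_{j−i}.
At t = 1.5 h (j=3): Q = (3.1/1)·12.4 + (3/1)·17.3 + (2.8/1)·7.6 = 112 cfs.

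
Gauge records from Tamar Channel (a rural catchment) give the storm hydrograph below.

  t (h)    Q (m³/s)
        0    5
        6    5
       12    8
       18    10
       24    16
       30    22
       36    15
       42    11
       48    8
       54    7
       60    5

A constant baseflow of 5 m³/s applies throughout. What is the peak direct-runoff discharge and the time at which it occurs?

Subtracting baseflow gives direct-runoff ordinates: 0.0, 0.0, 3.0, 5.0, 11.0, 17.0, 10.0, 6.0, 3.0, 2.0, 0.0 m³/s.
The maximum is 17.0 m³/s, occurring at the reading for t = 30 h.

Q_p = 17.0 m³/s at t = 30 h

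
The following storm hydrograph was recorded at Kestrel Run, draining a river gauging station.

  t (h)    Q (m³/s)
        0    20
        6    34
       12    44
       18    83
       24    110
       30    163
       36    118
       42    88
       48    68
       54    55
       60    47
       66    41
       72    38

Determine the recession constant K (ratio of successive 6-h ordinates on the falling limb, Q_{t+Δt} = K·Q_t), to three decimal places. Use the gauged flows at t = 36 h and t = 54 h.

Using the recession-limb readings at t = 36 h and t = 54 h: Q falls from 118 to 55 m³/s over 3 intervals.
K = (Q₂/Q₁)^(1/3) = (55/118)^(1/3) = 0.775.

K ≈ 0.775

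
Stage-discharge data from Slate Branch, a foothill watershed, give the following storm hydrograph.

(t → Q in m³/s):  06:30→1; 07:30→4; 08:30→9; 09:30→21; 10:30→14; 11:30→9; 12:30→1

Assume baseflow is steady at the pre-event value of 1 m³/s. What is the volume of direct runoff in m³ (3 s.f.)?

Direct-runoff ordinates (Q − Q_b): 0.0, 3.0, 8.0, 20.0, 13.0, 8.0, 0.0 m³/s.
ΣQ_DR = 52.00 m³/s.
With Δt = 1 h = 3600 s, V = ΣQ_DR · Δt = 52.00 × 3600 = 1.87 × 10^5 m³.

V ≈ 1.87 × 10^5 m³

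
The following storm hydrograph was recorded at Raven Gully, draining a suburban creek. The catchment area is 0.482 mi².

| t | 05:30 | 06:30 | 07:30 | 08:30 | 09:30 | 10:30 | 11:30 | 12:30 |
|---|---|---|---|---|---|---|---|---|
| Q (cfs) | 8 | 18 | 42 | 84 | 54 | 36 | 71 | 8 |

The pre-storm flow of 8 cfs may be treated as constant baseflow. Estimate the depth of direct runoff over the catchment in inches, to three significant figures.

Direct runoff: 0.0, 10.0, 34.0, 76.0, 46.0, 28.0, 63.0, 0.0 cfs; ΣQ_DR = 257.0 cfs.
V = ΣQ_DR · Δt = 257.0 × 3600 s = 9.252 × 10^5 ft³.
Over A = 0.482 mi², depth = V / A = 0.826 in.

d ≈ 0.826 in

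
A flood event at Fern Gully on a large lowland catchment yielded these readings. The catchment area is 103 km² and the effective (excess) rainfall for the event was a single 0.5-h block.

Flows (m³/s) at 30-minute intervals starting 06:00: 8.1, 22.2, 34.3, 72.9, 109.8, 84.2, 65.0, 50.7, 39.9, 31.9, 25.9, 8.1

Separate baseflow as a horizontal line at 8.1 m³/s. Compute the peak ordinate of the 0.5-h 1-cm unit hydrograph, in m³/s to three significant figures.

Direct runoff: 0.0, 14.1, 26.2, 64.8, 101.7, 76.1, 56.9, 42.6, 31.8, 23.8, 17.8, 0.0 m³/s; ΣQ_DR = 455.8 m³/s, peak = 101.7 m³/s.
Runoff depth d = ΣQ_DR·Δt / A = 455.8 × 1800 / (103 km²) = 7.965 mm.
The 1-cm UH is the DRH scaled by (10 mm)/d, so U_p = 101.7 × 10/7.965 = 128 m³/s.

U_p ≈ 128 m³/s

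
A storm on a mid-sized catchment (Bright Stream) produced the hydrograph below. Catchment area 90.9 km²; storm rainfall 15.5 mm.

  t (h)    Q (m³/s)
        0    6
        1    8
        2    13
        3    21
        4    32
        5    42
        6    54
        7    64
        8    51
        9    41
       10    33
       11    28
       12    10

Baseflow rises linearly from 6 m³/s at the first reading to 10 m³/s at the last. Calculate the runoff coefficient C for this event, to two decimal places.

ΣQ_DR = 299.0 m³/s; V = ΣQ_DR·Δt = 1.076 × 10^6 m³.
Runoff depth d = V / A = 11.84 mm.
C = d / P = 11.84 / 15.5 = 0.76.

C ≈ 0.76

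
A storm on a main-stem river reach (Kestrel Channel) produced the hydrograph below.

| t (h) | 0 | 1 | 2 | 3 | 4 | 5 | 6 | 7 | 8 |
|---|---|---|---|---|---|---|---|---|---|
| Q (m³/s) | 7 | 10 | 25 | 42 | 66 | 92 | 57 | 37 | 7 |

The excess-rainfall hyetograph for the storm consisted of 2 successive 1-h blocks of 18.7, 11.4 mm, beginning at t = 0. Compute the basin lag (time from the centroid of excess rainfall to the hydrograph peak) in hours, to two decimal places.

t_L ≈ 4.12 h

Centroid of excess rainfall: t_c = Σ P_i·t̄_i / ΣP_i = 0.8787 h (block centres at 0.5, 1.5 h).
Hydrograph peak occurs at t = 5 h, so basin lag t_L = 5 − 0.8787 = 4.12 h.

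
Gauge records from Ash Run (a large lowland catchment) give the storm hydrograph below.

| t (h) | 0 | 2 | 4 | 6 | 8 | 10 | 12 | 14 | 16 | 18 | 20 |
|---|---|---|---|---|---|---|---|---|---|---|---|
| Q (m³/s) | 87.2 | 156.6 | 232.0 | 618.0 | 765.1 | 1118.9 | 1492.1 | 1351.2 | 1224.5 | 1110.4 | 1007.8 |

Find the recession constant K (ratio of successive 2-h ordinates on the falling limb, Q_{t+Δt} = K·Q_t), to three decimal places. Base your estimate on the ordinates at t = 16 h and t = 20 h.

Using the recession-limb readings at t = 16 h and t = 20 h: Q falls from 1224.5 to 1007.8 m³/s over 2 intervals.
K = (Q₂/Q₁)^(1/2) = (1007.8/1224.5)^(1/2) = 0.907.

K ≈ 0.907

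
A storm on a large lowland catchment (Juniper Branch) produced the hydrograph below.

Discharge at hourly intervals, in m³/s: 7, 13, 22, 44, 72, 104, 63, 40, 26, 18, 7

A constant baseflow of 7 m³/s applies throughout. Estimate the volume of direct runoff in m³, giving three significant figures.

V ≈ 1.22 × 10^6 m³

Direct-runoff ordinates (Q − Q_b): 0.0, 6.0, 15.0, 37.0, 65.0, 97.0, 56.0, 33.0, 19.0, 11.0, 0.0 m³/s.
ΣQ_DR = 339.0 m³/s.
With Δt = 1 h = 3600 s, V = ΣQ_DR · Δt = 339.0 × 3600 = 1.22 × 10^6 m³.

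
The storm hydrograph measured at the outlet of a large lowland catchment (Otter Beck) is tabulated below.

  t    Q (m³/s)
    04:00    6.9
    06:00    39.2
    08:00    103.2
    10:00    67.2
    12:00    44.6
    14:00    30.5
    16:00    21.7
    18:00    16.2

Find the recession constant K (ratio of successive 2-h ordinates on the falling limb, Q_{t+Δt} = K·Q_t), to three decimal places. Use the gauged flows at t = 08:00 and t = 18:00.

Using the recession-limb readings at t = 08:00 and t = 18:00: Q falls from 103.2 to 16.2 m³/s over 5 intervals.
K = (Q₂/Q₁)^(1/5) = (16.2/103.2)^(1/5) = 0.691.

K ≈ 0.691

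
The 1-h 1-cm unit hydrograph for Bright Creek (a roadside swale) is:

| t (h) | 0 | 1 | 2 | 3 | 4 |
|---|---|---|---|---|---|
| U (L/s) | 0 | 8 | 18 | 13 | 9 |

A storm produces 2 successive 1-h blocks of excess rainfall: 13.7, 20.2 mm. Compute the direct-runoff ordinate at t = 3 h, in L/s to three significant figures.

By discrete convolution, Q_j = Σ (P_i / 10 mm) · U_{j−i}.
At t = 3 h (j=3): Q = (13.7/10)·13 + (20.2/10)·18 = 54.2 L/s.

Q ≈ 54.2 L/s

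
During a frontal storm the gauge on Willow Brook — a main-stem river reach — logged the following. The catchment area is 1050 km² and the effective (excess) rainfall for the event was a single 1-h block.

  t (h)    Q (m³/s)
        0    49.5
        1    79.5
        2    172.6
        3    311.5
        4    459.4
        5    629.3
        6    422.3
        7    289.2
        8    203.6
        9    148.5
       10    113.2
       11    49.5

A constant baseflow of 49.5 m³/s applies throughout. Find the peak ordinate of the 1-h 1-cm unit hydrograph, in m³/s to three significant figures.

U_p ≈ 725 m³/s

Direct runoff: 0.0, 30.0, 123.1, 262.0, 409.9, 579.8, 372.8, 239.7, 154.1, 99.0, 63.7, 0.0 m³/s; ΣQ_DR = 2334 m³/s, peak = 579.8 m³/s.
Runoff depth d = ΣQ_DR·Δt / A = 2334 × 3600 / (1050 km²) = 8.003 mm.
The 1-cm UH is the DRH scaled by (10 mm)/d, so U_p = 579.8 × 10/8.003 = 725 m³/s.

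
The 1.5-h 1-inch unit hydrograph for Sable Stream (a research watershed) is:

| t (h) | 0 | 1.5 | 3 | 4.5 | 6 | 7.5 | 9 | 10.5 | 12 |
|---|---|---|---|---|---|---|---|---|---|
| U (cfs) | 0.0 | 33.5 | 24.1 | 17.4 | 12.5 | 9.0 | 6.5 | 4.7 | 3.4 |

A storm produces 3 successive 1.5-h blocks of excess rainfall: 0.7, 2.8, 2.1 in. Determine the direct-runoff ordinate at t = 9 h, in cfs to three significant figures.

By discrete convolution, Q_j = Σ (P_i / 1 in) · U_{j−i}.
At t = 9 h (j=6): Q = (0.7/1)·6.5 + (2.8/1)·9.0 + (2.1/1)·12.5 = 56.0 cfs.

Q ≈ 56.0 cfs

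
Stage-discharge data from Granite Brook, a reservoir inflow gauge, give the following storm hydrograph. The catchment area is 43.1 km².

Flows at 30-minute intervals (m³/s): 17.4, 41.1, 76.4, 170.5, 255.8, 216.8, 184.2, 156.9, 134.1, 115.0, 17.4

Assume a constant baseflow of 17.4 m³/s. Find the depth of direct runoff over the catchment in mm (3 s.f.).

Direct runoff: 0.0, 23.7, 59.0, 153.1, 238.4, 199.4, 166.8, 139.5, 116.7, 97.6, 0.0 m³/s; ΣQ_DR = 1194 m³/s.
V = ΣQ_DR · Δt = 1194 × 1800 s = 2.150 × 10^6 m³.
Over A = 43.1 km², depth = V / A = 49.9 mm.

d ≈ 49.9 mm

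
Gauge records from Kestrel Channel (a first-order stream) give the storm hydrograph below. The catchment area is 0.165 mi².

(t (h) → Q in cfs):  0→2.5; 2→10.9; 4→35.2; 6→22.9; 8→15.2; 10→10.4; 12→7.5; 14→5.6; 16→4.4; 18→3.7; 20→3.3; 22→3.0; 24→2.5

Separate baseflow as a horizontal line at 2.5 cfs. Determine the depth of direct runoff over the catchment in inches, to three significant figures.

Direct runoff: 0.0, 8.4, 32.7, 20.4, 12.7, 7.9, 5.0, 3.1, 1.9, 1.2, 0.8, 0.5, 0.0 cfs; ΣQ_DR = 94.60 cfs.
V = ΣQ_DR · Δt = 94.60 × 7200 s = 6.811 × 10^5 ft³.
Over A = 0.165 mi², depth = V / A = 1.78 in.

d ≈ 1.78 in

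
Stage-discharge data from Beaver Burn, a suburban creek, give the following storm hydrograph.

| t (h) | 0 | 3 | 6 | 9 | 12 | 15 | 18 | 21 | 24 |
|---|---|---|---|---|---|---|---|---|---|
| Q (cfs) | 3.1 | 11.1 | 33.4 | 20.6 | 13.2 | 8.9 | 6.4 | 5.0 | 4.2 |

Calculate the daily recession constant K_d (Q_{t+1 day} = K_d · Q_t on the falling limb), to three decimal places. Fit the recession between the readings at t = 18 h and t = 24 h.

K_d ≈ 0.185

Between t = 18 h and t = 24 h the flow falls from 6.4 to 4.2 cfs over 2×3 h = 6 h.
Per-interval ratio K = (4.2/6.4)^(1/2) = 0.8101; K_d = K^(24/3) = 0.185.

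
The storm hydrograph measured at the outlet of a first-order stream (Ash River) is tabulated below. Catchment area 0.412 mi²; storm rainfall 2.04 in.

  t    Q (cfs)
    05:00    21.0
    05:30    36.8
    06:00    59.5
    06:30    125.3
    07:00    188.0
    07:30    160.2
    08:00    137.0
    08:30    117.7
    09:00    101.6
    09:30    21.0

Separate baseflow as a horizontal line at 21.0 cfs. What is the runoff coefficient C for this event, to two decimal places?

C ≈ 0.70

ΣQ_DR = 758.1 cfs; V = ΣQ_DR·Δt = 1.365 × 10^6 ft³.
Runoff depth d = V / A = 1.426 in.
C = d / P = 1.426 / 2.04 = 0.70.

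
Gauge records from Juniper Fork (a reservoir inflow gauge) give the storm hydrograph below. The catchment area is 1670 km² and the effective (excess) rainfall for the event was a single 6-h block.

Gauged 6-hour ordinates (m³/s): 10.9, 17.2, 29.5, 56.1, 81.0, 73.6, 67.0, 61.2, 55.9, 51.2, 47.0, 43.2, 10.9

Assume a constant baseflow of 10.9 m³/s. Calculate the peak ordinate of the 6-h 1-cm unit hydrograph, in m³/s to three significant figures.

U_p ≈ 117 m³/s

Direct runoff: 0.0, 6.3, 18.6, 45.2, 70.1, 62.7, 56.1, 50.3, 45.0, 40.3, 36.1, 32.3, 0.0 m³/s; ΣQ_DR = 463.0 m³/s, peak = 70.1 m³/s.
Runoff depth d = ΣQ_DR·Δt / A = 463.0 × 21600 / (1670 km²) = 5.989 mm.
The 1-cm UH is the DRH scaled by (10 mm)/d, so U_p = 70.1 × 10/5.989 = 117 m³/s.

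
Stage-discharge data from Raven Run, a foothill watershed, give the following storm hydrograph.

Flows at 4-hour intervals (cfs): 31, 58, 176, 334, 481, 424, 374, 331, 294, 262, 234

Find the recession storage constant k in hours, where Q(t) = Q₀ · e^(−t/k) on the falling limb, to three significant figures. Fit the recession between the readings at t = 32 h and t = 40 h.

k ≈ 35.0 h

On the falling limb, Q drops from 294 to 234 cfs between t = 32 h and t = 40 h (Δt = 8 h).
k = −Δt / ln(Q₂/Q₁) = −8 / ln(234/294) = 35.0 h.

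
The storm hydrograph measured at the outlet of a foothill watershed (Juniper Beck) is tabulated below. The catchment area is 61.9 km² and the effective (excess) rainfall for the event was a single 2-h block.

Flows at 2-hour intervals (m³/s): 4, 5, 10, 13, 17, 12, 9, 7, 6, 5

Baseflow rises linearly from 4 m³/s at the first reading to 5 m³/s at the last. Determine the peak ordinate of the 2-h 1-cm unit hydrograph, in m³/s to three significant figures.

U_p ≈ 25.1 m³/s

Direct runoff: 0.00, 0.89, 5.78, 8.67, 12.56, 7.44, 4.33, 2.22, 1.11, 0.00 m³/s; ΣQ_DR = 43.00 m³/s, peak = 12.56 m³/s.
Runoff depth d = ΣQ_DR·Δt / A = 43.00 × 7200 / (61.9 km²) = 5.002 mm.
The 1-cm UH is the DRH scaled by (10 mm)/d, so U_p = 12.56 × 10/5.002 = 25.1 m³/s.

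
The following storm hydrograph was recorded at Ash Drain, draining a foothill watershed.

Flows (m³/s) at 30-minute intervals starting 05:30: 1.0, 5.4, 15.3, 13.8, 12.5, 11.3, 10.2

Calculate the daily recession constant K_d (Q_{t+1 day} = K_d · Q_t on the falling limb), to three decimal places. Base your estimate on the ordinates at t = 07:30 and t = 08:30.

K_d ≈ 0.008

Between t = 07:30 and t = 08:30 the flow falls from 12.5 to 10.2 m³/s over 2×0.5 h = 1 h.
Per-interval ratio K = (10.2/12.5)^(1/2) = 0.9033; K_d = K^(24/0.5) = 0.008.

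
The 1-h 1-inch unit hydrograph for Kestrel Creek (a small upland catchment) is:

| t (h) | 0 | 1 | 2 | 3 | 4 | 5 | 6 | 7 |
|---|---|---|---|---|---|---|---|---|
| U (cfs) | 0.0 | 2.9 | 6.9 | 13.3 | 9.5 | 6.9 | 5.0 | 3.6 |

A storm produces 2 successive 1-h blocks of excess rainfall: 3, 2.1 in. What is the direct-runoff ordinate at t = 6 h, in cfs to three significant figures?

Q ≈ 29.5 cfs

By discrete convolution, Q_j = Σ (P_i / 1 in) · U_{j−i}.
At t = 6 h (j=6): Q = (3/1)·5.0 + (2.1/1)·6.9 = 29.5 cfs.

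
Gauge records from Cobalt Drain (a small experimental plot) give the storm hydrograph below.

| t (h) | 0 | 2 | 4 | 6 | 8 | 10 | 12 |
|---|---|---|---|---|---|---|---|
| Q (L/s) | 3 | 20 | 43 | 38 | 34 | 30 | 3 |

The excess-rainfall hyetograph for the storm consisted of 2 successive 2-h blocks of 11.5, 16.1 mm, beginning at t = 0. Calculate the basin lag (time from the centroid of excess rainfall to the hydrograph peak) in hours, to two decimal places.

Centroid of excess rainfall: t_c = Σ P_i·t̄_i / ΣP_i = 2.1667 h (block centres at 1, 3 h).
Hydrograph peak occurs at t = 4 h, so basin lag t_L = 4 − 2.1667 = 1.83 h.

t_L ≈ 1.83 h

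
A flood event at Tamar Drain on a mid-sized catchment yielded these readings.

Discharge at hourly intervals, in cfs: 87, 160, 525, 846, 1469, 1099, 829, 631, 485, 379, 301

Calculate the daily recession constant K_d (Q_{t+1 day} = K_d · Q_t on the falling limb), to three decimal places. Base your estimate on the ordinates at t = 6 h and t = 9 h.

K_d ≈ 0.002

Between t = 6 h and t = 9 h the flow falls from 829 to 379 cfs over 3×1 h = 3 h.
Per-interval ratio K = (379/829)^(1/3) = 0.7704; K_d = K^(24/1) = 0.002.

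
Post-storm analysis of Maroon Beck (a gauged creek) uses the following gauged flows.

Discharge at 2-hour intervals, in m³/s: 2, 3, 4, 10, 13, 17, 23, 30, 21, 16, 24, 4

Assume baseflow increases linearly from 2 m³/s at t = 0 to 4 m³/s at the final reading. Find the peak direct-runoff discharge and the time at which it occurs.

Subtracting baseflow gives direct-runoff ordinates: 0.00, 0.82, 1.64, 7.45, 10.27, 14.09, 19.91, 26.73, 17.55, 12.36, 20.18, 0.00 m³/s.
The maximum is 26.73 m³/s, occurring at the reading for t = 14 h.

Q_p = 26.73 m³/s at t = 14 h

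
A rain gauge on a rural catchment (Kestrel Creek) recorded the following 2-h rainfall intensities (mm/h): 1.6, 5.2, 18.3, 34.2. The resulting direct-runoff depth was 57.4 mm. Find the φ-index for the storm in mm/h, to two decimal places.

Only the 2 blocks with intensity above φ contribute runoff: 18.3, 34.2 mm/h.
Σ(I−φ)·Δt = d  ⇒  (18.3+34.2 − 2φ)·2 = 57.4
φ = (52.50 − 57.4/2) / 2 = 11.90 mm/h.

φ ≈ 11.90 mm/h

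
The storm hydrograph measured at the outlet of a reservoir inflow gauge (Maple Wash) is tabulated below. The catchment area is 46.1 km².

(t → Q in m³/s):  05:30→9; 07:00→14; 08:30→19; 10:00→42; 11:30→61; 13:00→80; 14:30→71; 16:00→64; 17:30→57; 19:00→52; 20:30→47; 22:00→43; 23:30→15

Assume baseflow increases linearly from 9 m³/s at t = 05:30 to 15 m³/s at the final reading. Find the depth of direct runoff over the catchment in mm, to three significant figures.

Direct runoff: 0.00, 4.50, 9.00, 31.50, 50.00, 68.50, 59.00, 51.50, 44.00, 38.50, 33.00, 28.50, 0.00 m³/s; ΣQ_DR = 418.0 m³/s.
V = ΣQ_DR · Δt = 418.0 × 5400 s = 2.257 × 10^6 m³.
Over A = 46.1 km², depth = V / A = 49.0 mm.

d ≈ 49.0 mm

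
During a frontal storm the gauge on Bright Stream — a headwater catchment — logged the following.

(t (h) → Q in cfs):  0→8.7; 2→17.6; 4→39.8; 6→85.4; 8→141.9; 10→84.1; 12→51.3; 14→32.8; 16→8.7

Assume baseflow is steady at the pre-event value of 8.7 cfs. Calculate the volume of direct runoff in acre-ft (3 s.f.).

Direct-runoff ordinates (Q − Q_b): 0.0, 8.9, 31.1, 76.7, 133.2, 75.4, 42.6, 24.1, 0.0 cfs.
ΣQ_DR = 392.0 cfs.
With Δt = 2 h = 7200 s, V = ΣQ_DR · Δt = 392.0 × 7200 = 2.82 × 10^6 ft³ = 64.8 acre-ft.

V ≈ 64.8 acre-ft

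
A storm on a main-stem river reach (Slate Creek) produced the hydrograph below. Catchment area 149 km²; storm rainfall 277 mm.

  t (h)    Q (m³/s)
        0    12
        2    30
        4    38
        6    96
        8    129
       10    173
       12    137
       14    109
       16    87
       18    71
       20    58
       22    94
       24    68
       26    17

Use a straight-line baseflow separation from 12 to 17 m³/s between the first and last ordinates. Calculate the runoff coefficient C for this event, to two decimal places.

ΣQ_DR = 916.0 m³/s; V = ΣQ_DR·Δt = 6.595 × 10^6 m³.
Runoff depth d = V / A = 44.26 mm.
C = d / P = 44.26 / 277 = 0.16.

C ≈ 0.16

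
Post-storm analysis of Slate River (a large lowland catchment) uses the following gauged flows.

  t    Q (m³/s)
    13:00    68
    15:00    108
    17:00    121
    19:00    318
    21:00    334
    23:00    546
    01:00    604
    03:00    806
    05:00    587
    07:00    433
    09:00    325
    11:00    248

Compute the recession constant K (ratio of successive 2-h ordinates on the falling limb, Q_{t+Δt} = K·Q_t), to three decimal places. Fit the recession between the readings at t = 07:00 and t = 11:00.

K ≈ 0.757

Using the recession-limb readings at t = 07:00 and t = 11:00: Q falls from 433 to 248 m³/s over 2 intervals.
K = (Q₂/Q₁)^(1/2) = (248/433)^(1/2) = 0.757.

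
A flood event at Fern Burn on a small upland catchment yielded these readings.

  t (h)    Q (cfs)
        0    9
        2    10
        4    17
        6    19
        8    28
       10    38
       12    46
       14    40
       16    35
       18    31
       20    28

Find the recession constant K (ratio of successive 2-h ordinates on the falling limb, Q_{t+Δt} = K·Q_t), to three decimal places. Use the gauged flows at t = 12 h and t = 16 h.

Using the recession-limb readings at t = 12 h and t = 16 h: Q falls from 46 to 35 cfs over 2 intervals.
K = (Q₂/Q₁)^(1/2) = (35/46)^(1/2) = 0.872.

K ≈ 0.872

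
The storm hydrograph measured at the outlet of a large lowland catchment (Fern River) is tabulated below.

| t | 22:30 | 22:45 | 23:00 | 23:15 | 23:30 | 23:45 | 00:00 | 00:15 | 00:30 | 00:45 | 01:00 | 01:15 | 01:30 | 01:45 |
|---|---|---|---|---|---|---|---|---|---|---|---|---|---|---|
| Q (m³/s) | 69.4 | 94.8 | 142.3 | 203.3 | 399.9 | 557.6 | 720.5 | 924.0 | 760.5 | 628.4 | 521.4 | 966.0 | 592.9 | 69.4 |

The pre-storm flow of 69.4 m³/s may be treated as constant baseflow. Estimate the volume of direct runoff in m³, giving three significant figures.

V ≈ 5.11 × 10^6 m³

Direct-runoff ordinates (Q − Q_b): 0.0, 25.4, 72.9, 133.9, 330.5, 488.2, 651.1, 854.6, 691.1, 559.0, 452.0, 896.6, 523.5, 0.0 m³/s.
ΣQ_DR = 5679 m³/s.
With Δt = 0.25 h = 900 s, V = ΣQ_DR · Δt = 5679 × 900 = 5.11 × 10^6 m³.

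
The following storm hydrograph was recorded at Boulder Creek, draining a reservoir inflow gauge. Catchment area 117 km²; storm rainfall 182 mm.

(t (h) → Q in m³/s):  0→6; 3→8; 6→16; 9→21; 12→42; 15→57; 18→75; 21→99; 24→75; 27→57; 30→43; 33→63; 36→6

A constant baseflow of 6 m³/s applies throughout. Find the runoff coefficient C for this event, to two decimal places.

C ≈ 0.25

ΣQ_DR = 490.0 m³/s; V = ΣQ_DR·Δt = 5.292 × 10^6 m³.
Runoff depth d = V / A = 45.23 mm.
C = d / P = 45.23 / 182 = 0.25.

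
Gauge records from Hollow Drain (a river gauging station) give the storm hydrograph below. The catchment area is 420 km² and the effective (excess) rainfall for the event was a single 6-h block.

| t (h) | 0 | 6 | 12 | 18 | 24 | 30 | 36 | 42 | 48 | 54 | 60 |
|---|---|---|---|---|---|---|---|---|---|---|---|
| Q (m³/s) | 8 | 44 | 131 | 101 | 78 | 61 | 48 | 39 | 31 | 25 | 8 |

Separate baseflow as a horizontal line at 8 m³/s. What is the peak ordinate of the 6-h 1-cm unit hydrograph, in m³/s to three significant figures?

Direct runoff: 0.0, 36.0, 123.0, 93.0, 70.0, 53.0, 40.0, 31.0, 23.0, 17.0, 0.0 m³/s; ΣQ_DR = 486.0 m³/s, peak = 123.0 m³/s.
Runoff depth d = ΣQ_DR·Δt / A = 486.0 × 21600 / (420 km²) = 24.99 mm.
The 1-cm UH is the DRH scaled by (10 mm)/d, so U_p = 123.0 × 10/24.99 = 49.2 m³/s.

U_p ≈ 49.2 m³/s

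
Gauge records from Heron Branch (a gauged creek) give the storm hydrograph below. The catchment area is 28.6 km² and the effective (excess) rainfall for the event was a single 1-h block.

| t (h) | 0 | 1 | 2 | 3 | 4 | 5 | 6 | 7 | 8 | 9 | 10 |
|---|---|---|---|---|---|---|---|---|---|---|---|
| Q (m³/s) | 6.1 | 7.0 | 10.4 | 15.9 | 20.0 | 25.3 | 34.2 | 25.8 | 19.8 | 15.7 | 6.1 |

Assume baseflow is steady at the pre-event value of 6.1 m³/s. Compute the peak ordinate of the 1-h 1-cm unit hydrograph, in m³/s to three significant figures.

Direct runoff: 0.0, 0.9, 4.3, 9.8, 13.9, 19.2, 28.1, 19.7, 13.7, 9.6, 0.0 m³/s; ΣQ_DR = 119.2 m³/s, peak = 28.1 m³/s.
Runoff depth d = ΣQ_DR·Δt / A = 119.2 × 3600 / (28.6 km²) = 15.00 mm.
The 1-cm UH is the DRH scaled by (10 mm)/d, so U_p = 28.1 × 10/15.00 = 18.7 m³/s.

U_p ≈ 18.7 m³/s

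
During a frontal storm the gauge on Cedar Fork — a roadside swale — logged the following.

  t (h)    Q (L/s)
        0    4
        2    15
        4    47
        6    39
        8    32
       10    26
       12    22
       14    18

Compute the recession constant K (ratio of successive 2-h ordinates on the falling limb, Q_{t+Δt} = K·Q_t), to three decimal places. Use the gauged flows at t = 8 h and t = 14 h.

K ≈ 0.825

Using the recession-limb readings at t = 8 h and t = 14 h: Q falls from 32 to 18 L/s over 3 intervals.
K = (Q₂/Q₁)^(1/3) = (18/32)^(1/3) = 0.825.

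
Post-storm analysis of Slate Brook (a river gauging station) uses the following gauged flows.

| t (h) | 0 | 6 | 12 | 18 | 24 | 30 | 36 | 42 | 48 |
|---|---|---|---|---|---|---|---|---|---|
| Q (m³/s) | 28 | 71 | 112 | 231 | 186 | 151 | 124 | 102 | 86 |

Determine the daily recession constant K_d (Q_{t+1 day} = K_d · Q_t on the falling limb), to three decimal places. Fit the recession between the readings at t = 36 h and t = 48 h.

K_d ≈ 0.481

Between t = 36 h and t = 48 h the flow falls from 124 to 86 m³/s over 2×6 h = 12 h.
Per-interval ratio K = (86/124)^(1/2) = 0.8328; K_d = K^(24/6) = 0.481.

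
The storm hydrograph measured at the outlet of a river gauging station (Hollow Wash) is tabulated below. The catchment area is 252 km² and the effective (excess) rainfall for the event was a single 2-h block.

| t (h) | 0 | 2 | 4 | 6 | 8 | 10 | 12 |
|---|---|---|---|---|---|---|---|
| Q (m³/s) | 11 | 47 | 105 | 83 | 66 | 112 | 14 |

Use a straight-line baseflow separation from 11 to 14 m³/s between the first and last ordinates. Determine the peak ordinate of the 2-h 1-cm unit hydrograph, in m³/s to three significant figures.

U_p ≈ 98.4 m³/s

Direct runoff: 0.00, 35.50, 93.00, 70.50, 53.00, 98.50, 0.00 m³/s; ΣQ_DR = 350.5 m³/s, peak = 98.50 m³/s.
Runoff depth d = ΣQ_DR·Δt / A = 350.5 × 7200 / (252 km²) = 10.01 mm.
The 1-cm UH is the DRH scaled by (10 mm)/d, so U_p = 98.50 × 10/10.01 = 98.4 m³/s.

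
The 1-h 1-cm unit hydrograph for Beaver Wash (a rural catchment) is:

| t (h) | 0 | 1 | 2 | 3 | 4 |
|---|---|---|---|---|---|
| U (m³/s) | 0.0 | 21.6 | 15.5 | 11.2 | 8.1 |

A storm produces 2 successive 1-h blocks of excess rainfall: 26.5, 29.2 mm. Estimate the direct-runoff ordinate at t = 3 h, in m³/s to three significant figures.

Q ≈ 74.9 m³/s

By discrete convolution, Q_j = Σ (P_i / 10 mm) · U_{j−i}.
At t = 3 h (j=3): Q = (26.5/10)·11.2 + (29.2/10)·15.5 = 74.9 m³/s.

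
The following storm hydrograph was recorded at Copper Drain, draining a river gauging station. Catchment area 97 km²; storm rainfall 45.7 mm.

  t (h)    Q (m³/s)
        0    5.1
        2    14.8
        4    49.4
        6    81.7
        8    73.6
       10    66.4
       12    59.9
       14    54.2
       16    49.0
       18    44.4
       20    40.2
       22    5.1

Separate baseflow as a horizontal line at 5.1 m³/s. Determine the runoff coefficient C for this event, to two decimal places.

C ≈ 0.78

ΣQ_DR = 482.6 m³/s; V = ΣQ_DR·Δt = 3.475 × 10^6 m³.
Runoff depth d = V / A = 35.82 mm.
C = d / P = 35.82 / 45.7 = 0.78.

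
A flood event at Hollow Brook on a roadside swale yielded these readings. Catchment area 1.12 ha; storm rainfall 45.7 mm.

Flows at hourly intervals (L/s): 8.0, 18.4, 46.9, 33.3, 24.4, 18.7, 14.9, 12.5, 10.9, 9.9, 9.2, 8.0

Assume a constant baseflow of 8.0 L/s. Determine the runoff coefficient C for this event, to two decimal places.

C ≈ 0.84

ΣQ_DR = 119.1 L/s; V = ΣQ_DR·Δt = 4.288 × 10^5 L.
Runoff depth d = V / A = 38.28 mm.
C = d / P = 38.28 / 45.7 = 0.84.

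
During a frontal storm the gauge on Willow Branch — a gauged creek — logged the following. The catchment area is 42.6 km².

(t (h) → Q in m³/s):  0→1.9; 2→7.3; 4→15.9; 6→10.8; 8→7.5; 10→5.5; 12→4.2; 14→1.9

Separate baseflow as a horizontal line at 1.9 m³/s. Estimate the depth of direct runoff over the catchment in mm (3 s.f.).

d ≈ 6.73 mm

Direct runoff: 0.0, 5.4, 14.0, 8.9, 5.6, 3.6, 2.3, 0.0 m³/s; ΣQ_DR = 39.80 m³/s.
V = ΣQ_DR · Δt = 39.80 × 7200 s = 2.866 × 10^5 m³.
Over A = 42.6 km², depth = V / A = 6.73 mm.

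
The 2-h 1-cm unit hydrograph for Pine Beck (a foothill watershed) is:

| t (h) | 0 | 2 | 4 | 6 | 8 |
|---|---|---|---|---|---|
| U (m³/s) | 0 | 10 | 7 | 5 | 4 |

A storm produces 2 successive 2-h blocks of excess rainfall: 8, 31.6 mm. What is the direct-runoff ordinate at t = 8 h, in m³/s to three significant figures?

Q ≈ 19.0 m³/s

By discrete convolution, Q_j = Σ (P_i / 10 mm) · U_{j−i}.
At t = 8 h (j=4): Q = (8/10)·4 + (31.6/10)·5 = 19.0 m³/s.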